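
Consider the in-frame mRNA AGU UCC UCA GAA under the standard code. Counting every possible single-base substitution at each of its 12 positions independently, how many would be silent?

Codon 1 (AGU, Ser): 1 synonymous substitution.
Codon 2 (UCC, Ser): 3 synonymous substitutions.
Codon 3 (UCA, Ser): 3 synonymous substitutions.
Codon 4 (GAA, Glu): 1 synonymous substitution.
Total: 1 + 3 + 3 + 1 = 8.

8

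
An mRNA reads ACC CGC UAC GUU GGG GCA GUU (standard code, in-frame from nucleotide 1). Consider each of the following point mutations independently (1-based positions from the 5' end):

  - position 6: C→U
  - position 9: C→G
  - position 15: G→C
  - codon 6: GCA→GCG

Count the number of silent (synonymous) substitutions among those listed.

Codon 2: CGC (Arg) → CGU (Arg) — synonymous.
Codon 3: UAC (Tyr) → UAG (Stop) — nonsense.
Codon 5: GGG (Gly) → GGC (Gly) — synonymous.
Codon 6: GCA (Ala) → GCG (Ala) — synonymous.
Synonymous: 3 of 4.

3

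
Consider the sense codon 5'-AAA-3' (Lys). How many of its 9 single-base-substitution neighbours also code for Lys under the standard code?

1

Position 1: none → 0 synonymous.
Position 2: none → 0 synonymous.
Position 3: AAG → 1 synonymous.
Total: 0 + 0 + 1 = 1.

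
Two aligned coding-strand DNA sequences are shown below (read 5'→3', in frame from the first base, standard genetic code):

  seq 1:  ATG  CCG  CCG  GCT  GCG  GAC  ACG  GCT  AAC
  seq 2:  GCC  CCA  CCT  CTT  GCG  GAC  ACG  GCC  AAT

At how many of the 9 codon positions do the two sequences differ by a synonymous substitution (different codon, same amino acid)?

Codon 1: ATG Met / GCC Ala — nonsynonymous.
Codon 2: CCG Pro / CCA Pro — synonymous.
Codon 3: CCG Pro / CCT Pro — synonymous.
Codon 4: GCT Ala / CTT Leu — nonsynonymous.
Codon 5: GCG Ala / GCG Ala — identical.
Codon 6: GAC Asp / GAC Asp — identical.
Codon 7: ACG Thr / ACG Thr — identical.
Codon 8: GCT Ala / GCC Ala — synonymous.
Codon 9: AAC Asn / AAT Asn — synonymous.
Synonymous differences: 4.

4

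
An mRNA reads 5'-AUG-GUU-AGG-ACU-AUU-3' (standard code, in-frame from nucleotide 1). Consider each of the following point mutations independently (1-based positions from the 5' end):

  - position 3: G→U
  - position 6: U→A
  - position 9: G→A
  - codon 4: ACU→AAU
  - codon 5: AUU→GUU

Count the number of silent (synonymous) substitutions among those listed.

Codon 1: AUG (Met) → AUU (Ile) — missense.
Codon 2: GUU (Val) → GUA (Val) — synonymous.
Codon 3: AGG (Arg) → AGA (Arg) — synonymous.
Codon 4: ACU (Thr) → AAU (Asn) — missense.
Codon 5: AUU (Ile) → GUU (Val) — missense.
Synonymous: 2 of 5.

2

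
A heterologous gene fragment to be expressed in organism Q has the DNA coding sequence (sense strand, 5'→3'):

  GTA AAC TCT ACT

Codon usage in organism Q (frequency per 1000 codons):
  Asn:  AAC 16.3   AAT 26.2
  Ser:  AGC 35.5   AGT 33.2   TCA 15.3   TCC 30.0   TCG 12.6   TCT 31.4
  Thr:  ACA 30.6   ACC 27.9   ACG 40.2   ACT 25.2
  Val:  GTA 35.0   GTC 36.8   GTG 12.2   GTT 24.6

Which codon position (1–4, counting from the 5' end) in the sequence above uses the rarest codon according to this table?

Codon 1 GTA (Val): 35.0 per 1000.
Codon 2 AAC (Asn): 16.3 per 1000.
Codon 3 TCT (Ser): 31.4 per 1000.
Codon 4 ACT (Thr): 25.2 per 1000.
Lowest frequency is 16.3 at codon 2.

2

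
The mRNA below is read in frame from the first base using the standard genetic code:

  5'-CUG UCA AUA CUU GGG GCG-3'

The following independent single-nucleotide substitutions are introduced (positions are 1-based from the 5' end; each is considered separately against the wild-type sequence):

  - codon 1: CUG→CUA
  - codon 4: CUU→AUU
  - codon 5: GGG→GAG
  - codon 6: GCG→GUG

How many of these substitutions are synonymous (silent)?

1

Codon 1: CUG (Leu) → CUA (Leu) — synonymous.
Codon 4: CUU (Leu) → AUU (Ile) — missense.
Codon 5: GGG (Gly) → GAG (Glu) — missense.
Codon 6: GCG (Ala) → GUG (Val) — missense.
Synonymous: 1 of 4.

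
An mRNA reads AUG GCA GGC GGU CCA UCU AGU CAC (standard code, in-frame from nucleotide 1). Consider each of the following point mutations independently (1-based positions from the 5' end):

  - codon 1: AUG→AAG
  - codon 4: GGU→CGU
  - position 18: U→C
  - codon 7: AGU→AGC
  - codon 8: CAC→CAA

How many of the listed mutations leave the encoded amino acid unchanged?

2

Codon 1: AUG (Met) → AAG (Lys) — missense.
Codon 4: GGU (Gly) → CGU (Arg) — missense.
Codon 6: UCU (Ser) → UCC (Ser) — synonymous.
Codon 7: AGU (Ser) → AGC (Ser) — synonymous.
Codon 8: CAC (His) → CAA (Gln) — missense.
Synonymous: 2 of 5.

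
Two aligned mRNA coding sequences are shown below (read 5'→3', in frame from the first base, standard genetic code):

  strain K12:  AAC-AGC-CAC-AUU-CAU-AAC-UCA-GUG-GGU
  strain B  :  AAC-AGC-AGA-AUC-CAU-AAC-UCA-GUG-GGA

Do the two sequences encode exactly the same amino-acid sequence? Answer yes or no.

Codon 1: AAC Asn / AAC Asn — identical.
Codon 2: AGC Ser / AGC Ser — identical.
Codon 3: CAC His / AGA Arg — nonsynonymous.
Codon 4: AUU Ile / AUC Ile — synonymous.
Codon 5: CAU His / CAU His — identical.
Codon 6: AAC Asn / AAC Asn — identical.
Codon 7: UCA Ser / UCA Ser — identical.
Codon 8: GUG Val / GUG Val — identical.
Codon 9: GGU Gly / GGA Gly — synonymous.
Nonsynonymous differences: 1 → different protein.

no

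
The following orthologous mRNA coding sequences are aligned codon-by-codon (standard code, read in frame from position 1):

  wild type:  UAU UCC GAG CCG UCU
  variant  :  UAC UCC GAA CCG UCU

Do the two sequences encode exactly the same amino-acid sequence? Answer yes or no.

Codon 1: UAU Tyr / UAC Tyr — synonymous.
Codon 2: UCC Ser / UCC Ser — identical.
Codon 3: GAG Glu / GAA Glu — synonymous.
Codon 4: CCG Pro / CCG Pro — identical.
Codon 5: UCU Ser / UCU Ser — identical.
Nonsynonymous differences: 0 → same protein.

yes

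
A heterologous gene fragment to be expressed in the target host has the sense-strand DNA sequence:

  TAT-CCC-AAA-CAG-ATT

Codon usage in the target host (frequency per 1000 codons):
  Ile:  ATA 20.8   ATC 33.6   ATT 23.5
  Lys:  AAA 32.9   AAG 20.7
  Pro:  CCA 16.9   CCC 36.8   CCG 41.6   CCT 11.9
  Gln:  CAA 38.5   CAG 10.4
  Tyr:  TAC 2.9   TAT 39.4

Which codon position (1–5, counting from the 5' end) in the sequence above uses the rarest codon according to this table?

Codon 1 TAT (Tyr): 39.4 per 1000.
Codon 2 CCC (Pro): 36.8 per 1000.
Codon 3 AAA (Lys): 32.9 per 1000.
Codon 4 CAG (Gln): 10.4 per 1000.
Codon 5 ATT (Ile): 23.5 per 1000.
Lowest frequency is 10.4 at codon 4.

4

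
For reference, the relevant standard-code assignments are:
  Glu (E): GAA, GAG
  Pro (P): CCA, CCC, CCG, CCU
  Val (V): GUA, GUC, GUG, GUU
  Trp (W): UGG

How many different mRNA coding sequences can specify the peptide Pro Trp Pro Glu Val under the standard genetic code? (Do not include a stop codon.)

128

Pro: 4 codons.
Trp: 1 codon.
Pro: 4 codons.
Glu: 2 codons.
Val: 4 codons.
4 × 1 × 4 × 2 × 4 = 128.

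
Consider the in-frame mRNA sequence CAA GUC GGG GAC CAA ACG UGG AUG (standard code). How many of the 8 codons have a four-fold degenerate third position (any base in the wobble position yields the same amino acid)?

3

Codon 1 CAA (Gln): third position 2-fold.
Codon 2 GUC (Val): third position 4-fold.
Codon 3 GGG (Gly): third position 4-fold.
Codon 4 GAC (Asp): third position 2-fold.
Codon 5 CAA (Gln): third position 2-fold.
Codon 6 ACG (Thr): third position 4-fold.
Codon 7 UGG (Trp): third position 1-fold.
Codon 8 AUG (Met): third position 1-fold.
Four-fold degenerate third positions: 3.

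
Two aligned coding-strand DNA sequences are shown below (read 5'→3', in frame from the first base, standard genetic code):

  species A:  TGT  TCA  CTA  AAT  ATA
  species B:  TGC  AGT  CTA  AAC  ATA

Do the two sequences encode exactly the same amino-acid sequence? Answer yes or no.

yes

Codon 1: TGT Cys / TGC Cys — synonymous.
Codon 2: TCA Ser / AGT Ser — synonymous.
Codon 3: CTA Leu / CTA Leu — identical.
Codon 4: AAT Asn / AAC Asn — synonymous.
Codon 5: ATA Ile / ATA Ile — identical.
Nonsynonymous differences: 0 → same protein.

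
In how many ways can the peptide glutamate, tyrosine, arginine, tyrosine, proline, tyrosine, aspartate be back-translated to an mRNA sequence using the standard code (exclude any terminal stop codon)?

Glu: 2 codons.
Tyr: 2 codons.
Arg: 6 codons.
Tyr: 2 codons.
Pro: 4 codons.
Tyr: 2 codons.
Asp: 2 codons.
2 × 2 × 6 × 2 × 4 × 2 × 2 = 768.

768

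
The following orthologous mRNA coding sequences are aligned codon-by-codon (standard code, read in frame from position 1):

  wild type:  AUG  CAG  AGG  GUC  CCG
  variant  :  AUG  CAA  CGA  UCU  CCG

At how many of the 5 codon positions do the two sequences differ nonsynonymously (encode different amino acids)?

1

Codon 1: AUG Met / AUG Met — identical.
Codon 2: CAG Gln / CAA Gln — synonymous.
Codon 3: AGG Arg / CGA Arg — synonymous.
Codon 4: GUC Val / UCU Ser — nonsynonymous.
Codon 5: CCG Pro / CCG Pro — identical.
Nonsynonymous differences: 1.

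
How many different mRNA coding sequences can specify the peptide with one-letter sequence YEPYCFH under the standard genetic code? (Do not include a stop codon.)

256

Tyr: 2 codons.
Glu: 2 codons.
Pro: 4 codons.
Tyr: 2 codons.
Cys: 2 codons.
Phe: 2 codons.
His: 2 codons.
2 × 2 × 4 × 2 × 2 × 2 × 2 = 256.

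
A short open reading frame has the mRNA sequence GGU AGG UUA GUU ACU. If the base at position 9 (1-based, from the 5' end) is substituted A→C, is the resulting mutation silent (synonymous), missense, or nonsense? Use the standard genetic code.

missense

Position 9 falls in codon 3: UUA → Leu.
After the substitution the codon is UUC → Phe.
Leu ≠ Phe, so this is a missense mutation.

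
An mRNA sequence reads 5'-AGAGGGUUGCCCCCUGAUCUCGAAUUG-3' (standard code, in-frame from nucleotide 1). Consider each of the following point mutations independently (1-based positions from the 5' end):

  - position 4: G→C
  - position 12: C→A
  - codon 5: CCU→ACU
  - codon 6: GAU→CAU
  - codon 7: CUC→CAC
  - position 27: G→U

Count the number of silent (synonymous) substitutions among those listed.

1

Codon 2: GGG (Gly) → CGG (Arg) — missense.
Codon 4: CCC (Pro) → CCA (Pro) — synonymous.
Codon 5: CCU (Pro) → ACU (Thr) — missense.
Codon 6: GAU (Asp) → CAU (His) — missense.
Codon 7: CUC (Leu) → CAC (His) — missense.
Codon 9: UUG (Leu) → UUU (Phe) — missense.
Synonymous: 1 of 6.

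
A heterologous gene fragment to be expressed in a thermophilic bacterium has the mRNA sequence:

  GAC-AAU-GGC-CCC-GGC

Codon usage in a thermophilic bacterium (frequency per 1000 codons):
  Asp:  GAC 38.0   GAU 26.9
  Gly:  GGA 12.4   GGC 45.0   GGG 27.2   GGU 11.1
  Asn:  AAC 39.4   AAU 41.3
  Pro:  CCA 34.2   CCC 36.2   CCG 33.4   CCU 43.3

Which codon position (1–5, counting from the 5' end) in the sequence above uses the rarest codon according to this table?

Codon 1 GAC (Asp): 38.0 per 1000.
Codon 2 AAU (Asn): 41.3 per 1000.
Codon 3 GGC (Gly): 45.0 per 1000.
Codon 4 CCC (Pro): 36.2 per 1000.
Codon 5 GGC (Gly): 45.0 per 1000.
Lowest frequency is 36.2 at codon 4.

4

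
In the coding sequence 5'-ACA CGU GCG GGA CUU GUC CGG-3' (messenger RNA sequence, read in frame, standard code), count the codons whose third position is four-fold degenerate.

Codon 1 ACA (Thr): third position 4-fold.
Codon 2 CGU (Arg): third position 4-fold.
Codon 3 GCG (Ala): third position 4-fold.
Codon 4 GGA (Gly): third position 4-fold.
Codon 5 CUU (Leu): third position 4-fold.
Codon 6 GUC (Val): third position 4-fold.
Codon 7 CGG (Arg): third position 4-fold.
Four-fold degenerate third positions: 7.

7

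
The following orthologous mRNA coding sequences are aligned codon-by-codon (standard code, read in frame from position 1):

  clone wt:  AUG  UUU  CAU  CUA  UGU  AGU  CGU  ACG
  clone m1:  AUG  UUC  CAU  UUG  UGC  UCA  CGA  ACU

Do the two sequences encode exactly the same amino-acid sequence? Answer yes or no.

yes

Codon 1: AUG Met / AUG Met — identical.
Codon 2: UUU Phe / UUC Phe — synonymous.
Codon 3: CAU His / CAU His — identical.
Codon 4: CUA Leu / UUG Leu — synonymous.
Codon 5: UGU Cys / UGC Cys — synonymous.
Codon 6: AGU Ser / UCA Ser — synonymous.
Codon 7: CGU Arg / CGA Arg — synonymous.
Codon 8: ACG Thr / ACU Thr — synonymous.
Nonsynonymous differences: 0 → same protein.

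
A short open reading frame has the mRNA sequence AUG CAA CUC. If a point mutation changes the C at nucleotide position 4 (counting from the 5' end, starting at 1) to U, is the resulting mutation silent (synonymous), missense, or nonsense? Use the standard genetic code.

Position 4 falls in codon 2: CAA → Gln.
After the substitution the codon is UAA → Stop.
The new codon is a stop codon, so this is a nonsense mutation.

nonsense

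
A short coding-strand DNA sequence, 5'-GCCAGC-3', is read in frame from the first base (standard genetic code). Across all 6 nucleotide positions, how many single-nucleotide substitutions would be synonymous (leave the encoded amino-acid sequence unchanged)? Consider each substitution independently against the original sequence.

Codon 1 (GCC, Ala): 3 synonymous substitutions.
Codon 2 (AGC, Ser): 1 synonymous substitution.
Total: 3 + 1 = 4.

4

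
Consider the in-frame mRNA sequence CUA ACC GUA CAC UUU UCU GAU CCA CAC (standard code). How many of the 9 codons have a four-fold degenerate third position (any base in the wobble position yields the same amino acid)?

5

Codon 1 CUA (Leu): third position 4-fold.
Codon 2 ACC (Thr): third position 4-fold.
Codon 3 GUA (Val): third position 4-fold.
Codon 4 CAC (His): third position 2-fold.
Codon 5 UUU (Phe): third position 2-fold.
Codon 6 UCU (Ser): third position 4-fold.
Codon 7 GAU (Asp): third position 2-fold.
Codon 8 CCA (Pro): third position 4-fold.
Codon 9 CAC (His): third position 2-fold.
Four-fold degenerate third positions: 5.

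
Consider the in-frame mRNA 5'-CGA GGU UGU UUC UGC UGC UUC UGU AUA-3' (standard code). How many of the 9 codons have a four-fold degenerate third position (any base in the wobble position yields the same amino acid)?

2

Codon 1 CGA (Arg): third position 4-fold.
Codon 2 GGU (Gly): third position 4-fold.
Codon 3 UGU (Cys): third position 2-fold.
Codon 4 UUC (Phe): third position 2-fold.
Codon 5 UGC (Cys): third position 2-fold.
Codon 6 UGC (Cys): third position 2-fold.
Codon 7 UUC (Phe): third position 2-fold.
Codon 8 UGU (Cys): third position 2-fold.
Codon 9 AUA (Ile): third position 3-fold.
Four-fold degenerate third positions: 2.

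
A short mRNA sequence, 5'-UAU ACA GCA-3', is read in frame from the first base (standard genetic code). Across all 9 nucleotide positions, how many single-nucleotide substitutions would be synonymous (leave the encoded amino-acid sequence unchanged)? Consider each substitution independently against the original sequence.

7

Codon 1 (UAU, Tyr): 1 synonymous substitution.
Codon 2 (ACA, Thr): 3 synonymous substitutions.
Codon 3 (GCA, Ala): 3 synonymous substitutions.
Total: 1 + 3 + 3 = 7.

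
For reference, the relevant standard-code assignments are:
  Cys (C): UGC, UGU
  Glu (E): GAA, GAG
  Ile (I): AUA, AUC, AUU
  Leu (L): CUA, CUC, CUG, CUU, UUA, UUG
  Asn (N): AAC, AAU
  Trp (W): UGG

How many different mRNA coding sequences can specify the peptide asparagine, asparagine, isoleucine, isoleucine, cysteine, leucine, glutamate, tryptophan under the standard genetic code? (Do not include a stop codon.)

864

Asn: 2 codons.
Asn: 2 codons.
Ile: 3 codons.
Ile: 3 codons.
Cys: 2 codons.
Leu: 6 codons.
Glu: 2 codons.
Trp: 1 codon.
2 × 2 × 3 × 3 × 2 × 6 × 2 × 1 = 864.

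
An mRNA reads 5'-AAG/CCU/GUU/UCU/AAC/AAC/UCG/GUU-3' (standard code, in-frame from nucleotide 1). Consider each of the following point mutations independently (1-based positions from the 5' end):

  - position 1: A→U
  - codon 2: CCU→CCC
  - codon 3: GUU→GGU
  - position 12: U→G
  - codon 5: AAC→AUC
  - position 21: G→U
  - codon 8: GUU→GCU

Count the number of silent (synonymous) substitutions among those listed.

3

Codon 1: AAG (Lys) → UAG (Stop) — nonsense.
Codon 2: CCU (Pro) → CCC (Pro) — synonymous.
Codon 3: GUU (Val) → GGU (Gly) — missense.
Codon 4: UCU (Ser) → UCG (Ser) — synonymous.
Codon 5: AAC (Asn) → AUC (Ile) — missense.
Codon 7: UCG (Ser) → UCU (Ser) — synonymous.
Codon 8: GUU (Val) → GCU (Ala) — missense.
Synonymous: 3 of 7.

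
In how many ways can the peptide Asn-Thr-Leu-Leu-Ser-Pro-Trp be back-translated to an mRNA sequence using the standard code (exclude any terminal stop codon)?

Asn: 2 codons.
Thr: 4 codons.
Leu: 6 codons.
Leu: 6 codons.
Ser: 6 codons.
Pro: 4 codons.
Trp: 1 codon.
2 × 4 × 6 × 6 × 6 × 4 × 1 = 6912.

6912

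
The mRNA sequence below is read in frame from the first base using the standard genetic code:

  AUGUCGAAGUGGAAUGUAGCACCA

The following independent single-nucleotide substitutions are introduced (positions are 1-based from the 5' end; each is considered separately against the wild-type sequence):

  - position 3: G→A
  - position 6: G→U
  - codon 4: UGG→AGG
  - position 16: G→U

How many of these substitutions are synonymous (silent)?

Codon 1: AUG (Met) → AUA (Ile) — missense.
Codon 2: UCG (Ser) → UCU (Ser) — synonymous.
Codon 4: UGG (Trp) → AGG (Arg) — missense.
Codon 6: GUA (Val) → UUA (Leu) — missense.
Synonymous: 1 of 4.

1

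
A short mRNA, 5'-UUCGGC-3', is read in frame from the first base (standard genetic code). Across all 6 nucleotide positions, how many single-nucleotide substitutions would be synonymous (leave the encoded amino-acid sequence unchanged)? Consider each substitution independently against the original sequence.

Codon 1 (UUC, Phe): 1 synonymous substitution.
Codon 2 (GGC, Gly): 3 synonymous substitutions.
Total: 1 + 3 = 4.

4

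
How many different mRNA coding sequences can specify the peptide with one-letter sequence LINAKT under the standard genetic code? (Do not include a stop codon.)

1152

Leu: 6 codons.
Ile: 3 codons.
Asn: 2 codons.
Ala: 4 codons.
Lys: 2 codons.
Thr: 4 codons.
6 × 3 × 2 × 4 × 2 × 4 = 1152.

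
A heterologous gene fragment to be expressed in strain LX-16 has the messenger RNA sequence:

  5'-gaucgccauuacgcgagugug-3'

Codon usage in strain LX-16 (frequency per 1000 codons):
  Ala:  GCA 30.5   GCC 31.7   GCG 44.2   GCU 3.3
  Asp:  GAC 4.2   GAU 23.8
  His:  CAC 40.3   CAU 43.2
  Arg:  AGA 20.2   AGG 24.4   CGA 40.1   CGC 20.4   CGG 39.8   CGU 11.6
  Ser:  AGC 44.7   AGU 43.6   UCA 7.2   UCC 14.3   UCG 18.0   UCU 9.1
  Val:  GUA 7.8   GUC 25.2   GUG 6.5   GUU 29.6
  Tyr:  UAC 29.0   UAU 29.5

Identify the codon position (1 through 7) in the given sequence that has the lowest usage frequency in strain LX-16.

Codon 1 GAU (Asp): 23.8 per 1000.
Codon 2 CGC (Arg): 20.4 per 1000.
Codon 3 CAU (His): 43.2 per 1000.
Codon 4 UAC (Tyr): 29.0 per 1000.
Codon 5 GCG (Ala): 44.2 per 1000.
Codon 6 AGU (Ser): 43.6 per 1000.
Codon 7 GUG (Val): 6.5 per 1000.
Lowest frequency is 6.5 at codon 7.

7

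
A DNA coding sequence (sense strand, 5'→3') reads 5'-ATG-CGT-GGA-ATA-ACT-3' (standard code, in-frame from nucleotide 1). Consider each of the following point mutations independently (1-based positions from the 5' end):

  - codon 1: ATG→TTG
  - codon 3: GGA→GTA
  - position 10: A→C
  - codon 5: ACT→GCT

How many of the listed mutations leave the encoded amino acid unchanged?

Codon 1: ATG (Met) → TTG (Leu) — missense.
Codon 3: GGA (Gly) → GTA (Val) — missense.
Codon 4: ATA (Ile) → CTA (Leu) — missense.
Codon 5: ACT (Thr) → GCT (Ala) — missense.
Synonymous: 0 of 4.

0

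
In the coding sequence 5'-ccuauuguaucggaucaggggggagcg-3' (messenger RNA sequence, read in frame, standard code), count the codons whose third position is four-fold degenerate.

Codon 1 CCU (Pro): third position 4-fold.
Codon 2 AUU (Ile): third position 3-fold.
Codon 3 GUA (Val): third position 4-fold.
Codon 4 UCG (Ser): third position 4-fold.
Codon 5 GAU (Asp): third position 2-fold.
Codon 6 CAG (Gln): third position 2-fold.
Codon 7 GGG (Gly): third position 4-fold.
Codon 8 GGA (Gly): third position 4-fold.
Codon 9 GCG (Ala): third position 4-fold.
Four-fold degenerate third positions: 6.

6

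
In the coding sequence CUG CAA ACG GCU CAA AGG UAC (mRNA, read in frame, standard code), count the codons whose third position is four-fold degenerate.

Codon 1 CUG (Leu): third position 4-fold.
Codon 2 CAA (Gln): third position 2-fold.
Codon 3 ACG (Thr): third position 4-fold.
Codon 4 GCU (Ala): third position 4-fold.
Codon 5 CAA (Gln): third position 2-fold.
Codon 6 AGG (Arg): third position 2-fold.
Codon 7 UAC (Tyr): third position 2-fold.
Four-fold degenerate third positions: 3.

3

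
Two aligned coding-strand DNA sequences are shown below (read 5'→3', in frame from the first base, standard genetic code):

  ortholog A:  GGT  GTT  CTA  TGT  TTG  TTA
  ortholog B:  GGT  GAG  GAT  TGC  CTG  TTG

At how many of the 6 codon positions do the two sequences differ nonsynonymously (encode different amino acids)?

2

Codon 1: GGT Gly / GGT Gly — identical.
Codon 2: GTT Val / GAG Glu — nonsynonymous.
Codon 3: CTA Leu / GAT Asp — nonsynonymous.
Codon 4: TGT Cys / TGC Cys — synonymous.
Codon 5: TTG Leu / CTG Leu — synonymous.
Codon 6: TTA Leu / TTG Leu — synonymous.
Nonsynonymous differences: 2.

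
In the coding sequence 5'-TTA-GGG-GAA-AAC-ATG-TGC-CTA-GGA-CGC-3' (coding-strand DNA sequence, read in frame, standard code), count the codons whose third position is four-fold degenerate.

4

Codon 1 TTA (Leu): third position 2-fold.
Codon 2 GGG (Gly): third position 4-fold.
Codon 3 GAA (Glu): third position 2-fold.
Codon 4 AAC (Asn): third position 2-fold.
Codon 5 ATG (Met): third position 1-fold.
Codon 6 TGC (Cys): third position 2-fold.
Codon 7 CTA (Leu): third position 4-fold.
Codon 8 GGA (Gly): third position 4-fold.
Codon 9 CGC (Arg): third position 4-fold.
Four-fold degenerate third positions: 4.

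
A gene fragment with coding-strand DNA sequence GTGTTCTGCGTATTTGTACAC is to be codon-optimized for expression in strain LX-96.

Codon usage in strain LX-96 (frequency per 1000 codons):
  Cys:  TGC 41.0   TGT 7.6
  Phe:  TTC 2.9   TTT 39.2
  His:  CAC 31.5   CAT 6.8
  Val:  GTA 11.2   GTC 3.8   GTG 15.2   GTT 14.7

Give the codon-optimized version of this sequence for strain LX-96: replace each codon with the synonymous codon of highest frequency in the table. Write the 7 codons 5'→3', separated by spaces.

GTG TTT TGC GTG TTT GTG CAC

Codon 1 (Val): best is GTG at 15.2.
Codon 2 (Phe): best is TTT at 39.2.
Codon 3 (Cys): best is TGC at 41.0.
Codon 4 (Val): best is GTG at 15.2.
Codon 5 (Phe): best is TTT at 39.2.
Codon 6 (Val): best is GTG at 15.2.
Codon 7 (His): best is CAC at 31.5.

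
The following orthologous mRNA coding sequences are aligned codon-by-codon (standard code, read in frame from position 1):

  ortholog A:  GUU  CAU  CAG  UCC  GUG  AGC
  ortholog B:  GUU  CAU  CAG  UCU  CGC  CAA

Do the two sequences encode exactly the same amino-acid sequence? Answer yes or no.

no

Codon 1: GUU Val / GUU Val — identical.
Codon 2: CAU His / CAU His — identical.
Codon 3: CAG Gln / CAG Gln — identical.
Codon 4: UCC Ser / UCU Ser — synonymous.
Codon 5: GUG Val / CGC Arg — nonsynonymous.
Codon 6: AGC Ser / CAA Gln — nonsynonymous.
Nonsynonymous differences: 2 → different protein.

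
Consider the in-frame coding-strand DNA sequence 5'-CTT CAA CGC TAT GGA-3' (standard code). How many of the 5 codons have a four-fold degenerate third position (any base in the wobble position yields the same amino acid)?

Codon 1 CTT (Leu): third position 4-fold.
Codon 2 CAA (Gln): third position 2-fold.
Codon 3 CGC (Arg): third position 4-fold.
Codon 4 TAT (Tyr): third position 2-fold.
Codon 5 GGA (Gly): third position 4-fold.
Four-fold degenerate third positions: 3.

3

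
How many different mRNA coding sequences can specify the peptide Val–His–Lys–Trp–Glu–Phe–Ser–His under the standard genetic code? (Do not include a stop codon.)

Val: 4 codons.
His: 2 codons.
Lys: 2 codons.
Trp: 1 codon.
Glu: 2 codons.
Phe: 2 codons.
Ser: 6 codons.
His: 2 codons.
4 × 2 × 2 × 1 × 2 × 2 × 6 × 2 = 768.

768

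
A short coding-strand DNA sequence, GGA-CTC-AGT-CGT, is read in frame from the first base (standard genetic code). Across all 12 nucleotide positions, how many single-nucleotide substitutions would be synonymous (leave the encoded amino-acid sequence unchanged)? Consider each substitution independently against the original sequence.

10

Codon 1 (GGA, Gly): 3 synonymous substitutions.
Codon 2 (CTC, Leu): 3 synonymous substitutions.
Codon 3 (AGT, Ser): 1 synonymous substitution.
Codon 4 (CGT, Arg): 3 synonymous substitutions.
Total: 3 + 3 + 1 + 3 = 10.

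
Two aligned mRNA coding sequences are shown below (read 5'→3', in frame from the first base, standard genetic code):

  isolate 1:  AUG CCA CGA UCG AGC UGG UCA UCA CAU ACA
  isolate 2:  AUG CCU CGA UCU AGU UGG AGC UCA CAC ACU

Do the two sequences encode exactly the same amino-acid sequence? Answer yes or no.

yes

Codon 1: AUG Met / AUG Met — identical.
Codon 2: CCA Pro / CCU Pro — synonymous.
Codon 3: CGA Arg / CGA Arg — identical.
Codon 4: UCG Ser / UCU Ser — synonymous.
Codon 5: AGC Ser / AGU Ser — synonymous.
Codon 6: UGG Trp / UGG Trp — identical.
Codon 7: UCA Ser / AGC Ser — synonymous.
Codon 8: UCA Ser / UCA Ser — identical.
Codon 9: CAU His / CAC His — synonymous.
Codon 10: ACA Thr / ACU Thr — synonymous.
Nonsynonymous differences: 0 → same protein.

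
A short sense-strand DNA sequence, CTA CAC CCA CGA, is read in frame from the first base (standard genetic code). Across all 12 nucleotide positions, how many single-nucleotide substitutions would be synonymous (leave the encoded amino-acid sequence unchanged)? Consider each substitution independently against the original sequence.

12

Codon 1 (CTA, Leu): 4 synonymous substitutions.
Codon 2 (CAC, His): 1 synonymous substitution.
Codon 3 (CCA, Pro): 3 synonymous substitutions.
Codon 4 (CGA, Arg): 4 synonymous substitutions.
Total: 4 + 1 + 3 + 4 = 12.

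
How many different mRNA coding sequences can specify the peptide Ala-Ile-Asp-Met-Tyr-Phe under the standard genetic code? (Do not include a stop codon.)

Ala: 4 codons.
Ile: 3 codons.
Asp: 2 codons.
Met: 1 codon.
Tyr: 2 codons.
Phe: 2 codons.
4 × 3 × 2 × 1 × 2 × 2 = 96.

96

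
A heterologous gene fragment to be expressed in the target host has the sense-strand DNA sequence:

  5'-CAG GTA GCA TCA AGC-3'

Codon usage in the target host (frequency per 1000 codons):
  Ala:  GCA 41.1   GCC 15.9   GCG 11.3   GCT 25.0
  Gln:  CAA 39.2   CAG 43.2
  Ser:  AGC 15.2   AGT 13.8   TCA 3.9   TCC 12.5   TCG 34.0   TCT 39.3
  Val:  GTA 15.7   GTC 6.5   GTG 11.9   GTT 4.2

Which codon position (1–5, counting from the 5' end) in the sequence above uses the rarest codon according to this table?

Codon 1 CAG (Gln): 43.2 per 1000.
Codon 2 GTA (Val): 15.7 per 1000.
Codon 3 GCA (Ala): 41.1 per 1000.
Codon 4 TCA (Ser): 3.9 per 1000.
Codon 5 AGC (Ser): 15.2 per 1000.
Lowest frequency is 3.9 at codon 4.

4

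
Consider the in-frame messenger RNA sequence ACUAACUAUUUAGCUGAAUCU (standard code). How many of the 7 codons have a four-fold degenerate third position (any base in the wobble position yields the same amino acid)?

Codon 1 ACU (Thr): third position 4-fold.
Codon 2 AAC (Asn): third position 2-fold.
Codon 3 UAU (Tyr): third position 2-fold.
Codon 4 UUA (Leu): third position 2-fold.
Codon 5 GCU (Ala): third position 4-fold.
Codon 6 GAA (Glu): third position 2-fold.
Codon 7 UCU (Ser): third position 4-fold.
Four-fold degenerate third positions: 3.

3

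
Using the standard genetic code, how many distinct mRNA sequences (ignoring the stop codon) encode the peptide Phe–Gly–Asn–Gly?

64

Phe: 2 codons.
Gly: 4 codons.
Asn: 2 codons.
Gly: 4 codons.
2 × 4 × 2 × 4 = 64.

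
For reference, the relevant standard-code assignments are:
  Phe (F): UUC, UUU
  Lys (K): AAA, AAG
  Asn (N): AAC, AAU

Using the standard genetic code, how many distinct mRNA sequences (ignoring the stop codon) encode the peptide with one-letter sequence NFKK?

Asn: 2 codons.
Phe: 2 codons.
Lys: 2 codons.
Lys: 2 codons.
2 × 2 × 2 × 2 = 16.

16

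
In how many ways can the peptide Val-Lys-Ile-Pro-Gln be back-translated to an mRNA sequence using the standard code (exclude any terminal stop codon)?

Val: 4 codons.
Lys: 2 codons.
Ile: 3 codons.
Pro: 4 codons.
Gln: 2 codons.
4 × 2 × 3 × 4 × 2 = 192.

192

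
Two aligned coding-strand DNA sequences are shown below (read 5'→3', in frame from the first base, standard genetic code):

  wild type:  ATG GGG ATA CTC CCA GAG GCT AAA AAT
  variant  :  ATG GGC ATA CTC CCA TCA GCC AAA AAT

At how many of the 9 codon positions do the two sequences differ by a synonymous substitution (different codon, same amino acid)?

2

Codon 1: ATG Met / ATG Met — identical.
Codon 2: GGG Gly / GGC Gly — synonymous.
Codon 3: ATA Ile / ATA Ile — identical.
Codon 4: CTC Leu / CTC Leu — identical.
Codon 5: CCA Pro / CCA Pro — identical.
Codon 6: GAG Glu / TCA Ser — nonsynonymous.
Codon 7: GCT Ala / GCC Ala — synonymous.
Codon 8: AAA Lys / AAA Lys — identical.
Codon 9: AAT Asn / AAT Asn — identical.
Synonymous differences: 2.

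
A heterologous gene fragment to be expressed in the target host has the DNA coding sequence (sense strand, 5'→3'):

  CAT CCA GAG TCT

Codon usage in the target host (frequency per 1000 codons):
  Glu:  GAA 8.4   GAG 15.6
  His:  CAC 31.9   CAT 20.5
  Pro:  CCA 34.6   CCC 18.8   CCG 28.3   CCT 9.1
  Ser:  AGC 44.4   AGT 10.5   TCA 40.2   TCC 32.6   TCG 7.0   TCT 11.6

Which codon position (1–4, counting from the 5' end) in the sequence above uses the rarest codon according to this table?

Codon 1 CAT (His): 20.5 per 1000.
Codon 2 CCA (Pro): 34.6 per 1000.
Codon 3 GAG (Glu): 15.6 per 1000.
Codon 4 TCT (Ser): 11.6 per 1000.
Lowest frequency is 11.6 at codon 4.

4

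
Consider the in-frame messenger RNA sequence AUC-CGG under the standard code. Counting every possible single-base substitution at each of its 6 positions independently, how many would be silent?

Codon 1 (AUC, Ile): 2 synonymous substitutions.
Codon 2 (CGG, Arg): 4 synonymous substitutions.
Total: 2 + 4 = 6.

6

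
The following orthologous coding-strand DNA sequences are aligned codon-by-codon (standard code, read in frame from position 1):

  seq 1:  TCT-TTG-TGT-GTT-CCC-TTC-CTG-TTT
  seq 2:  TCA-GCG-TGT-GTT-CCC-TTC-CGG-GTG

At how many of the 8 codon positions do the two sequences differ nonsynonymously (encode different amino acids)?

Codon 1: TCT Ser / TCA Ser — synonymous.
Codon 2: TTG Leu / GCG Ala — nonsynonymous.
Codon 3: TGT Cys / TGT Cys — identical.
Codon 4: GTT Val / GTT Val — identical.
Codon 5: CCC Pro / CCC Pro — identical.
Codon 6: TTC Phe / TTC Phe — identical.
Codon 7: CTG Leu / CGG Arg — nonsynonymous.
Codon 8: TTT Phe / GTG Val — nonsynonymous.
Nonsynonymous differences: 3.

3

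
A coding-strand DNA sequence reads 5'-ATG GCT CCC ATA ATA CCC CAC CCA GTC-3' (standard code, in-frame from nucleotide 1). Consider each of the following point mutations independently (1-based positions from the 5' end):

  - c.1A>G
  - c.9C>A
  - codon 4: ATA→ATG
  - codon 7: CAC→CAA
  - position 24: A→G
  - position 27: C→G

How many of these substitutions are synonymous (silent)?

3

Codon 1: ATG (Met) → GTG (Val) — missense.
Codon 3: CCC (Pro) → CCA (Pro) — synonymous.
Codon 4: ATA (Ile) → ATG (Met) — missense.
Codon 7: CAC (His) → CAA (Gln) — missense.
Codon 8: CCA (Pro) → CCG (Pro) — synonymous.
Codon 9: GTC (Val) → GTG (Val) — synonymous.
Synonymous: 3 of 6.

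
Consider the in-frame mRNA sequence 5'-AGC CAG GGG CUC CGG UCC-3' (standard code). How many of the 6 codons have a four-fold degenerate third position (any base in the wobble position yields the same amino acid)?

Codon 1 AGC (Ser): third position 2-fold.
Codon 2 CAG (Gln): third position 2-fold.
Codon 3 GGG (Gly): third position 4-fold.
Codon 4 CUC (Leu): third position 4-fold.
Codon 5 CGG (Arg): third position 4-fold.
Codon 6 UCC (Ser): third position 4-fold.
Four-fold degenerate third positions: 4.

4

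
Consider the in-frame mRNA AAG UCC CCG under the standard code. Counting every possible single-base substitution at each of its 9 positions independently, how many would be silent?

7

Codon 1 (AAG, Lys): 1 synonymous substitution.
Codon 2 (UCC, Ser): 3 synonymous substitutions.
Codon 3 (CCG, Pro): 3 synonymous substitutions.
Total: 1 + 3 + 3 = 7.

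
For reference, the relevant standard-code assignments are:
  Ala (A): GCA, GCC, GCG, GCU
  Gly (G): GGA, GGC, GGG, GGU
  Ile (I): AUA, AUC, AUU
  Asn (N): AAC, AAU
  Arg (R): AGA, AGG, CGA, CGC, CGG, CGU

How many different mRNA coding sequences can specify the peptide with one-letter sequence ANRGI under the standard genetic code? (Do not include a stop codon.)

Ala: 4 codons.
Asn: 2 codons.
Arg: 6 codons.
Gly: 4 codons.
Ile: 3 codons.
4 × 2 × 6 × 4 × 3 = 576.

576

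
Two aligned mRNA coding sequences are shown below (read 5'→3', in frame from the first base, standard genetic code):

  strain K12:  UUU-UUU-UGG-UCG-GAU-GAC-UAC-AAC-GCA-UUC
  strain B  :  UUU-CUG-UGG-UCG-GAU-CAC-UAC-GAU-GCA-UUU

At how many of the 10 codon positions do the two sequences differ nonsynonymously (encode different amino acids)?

Codon 1: UUU Phe / UUU Phe — identical.
Codon 2: UUU Phe / CUG Leu — nonsynonymous.
Codon 3: UGG Trp / UGG Trp — identical.
Codon 4: UCG Ser / UCG Ser — identical.
Codon 5: GAU Asp / GAU Asp — identical.
Codon 6: GAC Asp / CAC His — nonsynonymous.
Codon 7: UAC Tyr / UAC Tyr — identical.
Codon 8: AAC Asn / GAU Asp — nonsynonymous.
Codon 9: GCA Ala / GCA Ala — identical.
Codon 10: UUC Phe / UUU Phe — synonymous.
Nonsynonymous differences: 3.

3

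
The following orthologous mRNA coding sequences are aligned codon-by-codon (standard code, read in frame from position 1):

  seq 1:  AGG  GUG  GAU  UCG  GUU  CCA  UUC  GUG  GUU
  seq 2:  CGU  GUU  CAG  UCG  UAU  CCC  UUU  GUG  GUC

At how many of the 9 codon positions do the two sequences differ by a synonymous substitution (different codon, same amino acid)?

5

Codon 1: AGG Arg / CGU Arg — synonymous.
Codon 2: GUG Val / GUU Val — synonymous.
Codon 3: GAU Asp / CAG Gln — nonsynonymous.
Codon 4: UCG Ser / UCG Ser — identical.
Codon 5: GUU Val / UAU Tyr — nonsynonymous.
Codon 6: CCA Pro / CCC Pro — synonymous.
Codon 7: UUC Phe / UUU Phe — synonymous.
Codon 8: GUG Val / GUG Val — identical.
Codon 9: GUU Val / GUC Val — synonymous.
Synonymous differences: 5.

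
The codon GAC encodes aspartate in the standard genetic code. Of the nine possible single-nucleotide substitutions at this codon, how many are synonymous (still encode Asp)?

1

Position 1: none → 0 synonymous.
Position 2: none → 0 synonymous.
Position 3: GAU → 1 synonymous.
Total: 0 + 0 + 1 = 1.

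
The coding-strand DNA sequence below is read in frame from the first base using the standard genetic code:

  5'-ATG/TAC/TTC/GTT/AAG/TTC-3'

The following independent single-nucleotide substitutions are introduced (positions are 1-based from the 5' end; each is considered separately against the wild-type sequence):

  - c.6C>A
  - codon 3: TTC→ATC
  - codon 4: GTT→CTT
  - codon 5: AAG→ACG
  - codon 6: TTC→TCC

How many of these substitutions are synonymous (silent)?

Codon 2: TAC (Tyr) → TAA (Stop) — nonsense.
Codon 3: TTC (Phe) → ATC (Ile) — missense.
Codon 4: GTT (Val) → CTT (Leu) — missense.
Codon 5: AAG (Lys) → ACG (Thr) — missense.
Codon 6: TTC (Phe) → TCC (Ser) — missense.
Synonymous: 0 of 5.

0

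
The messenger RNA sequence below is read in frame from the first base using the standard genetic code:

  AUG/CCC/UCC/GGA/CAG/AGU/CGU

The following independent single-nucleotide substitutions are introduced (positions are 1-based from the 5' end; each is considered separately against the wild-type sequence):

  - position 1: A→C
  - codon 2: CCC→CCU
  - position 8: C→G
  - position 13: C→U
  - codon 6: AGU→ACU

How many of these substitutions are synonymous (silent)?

Codon 1: AUG (Met) → CUG (Leu) — missense.
Codon 2: CCC (Pro) → CCU (Pro) — synonymous.
Codon 3: UCC (Ser) → UGC (Cys) — missense.
Codon 5: CAG (Gln) → UAG (Stop) — nonsense.
Codon 6: AGU (Ser) → ACU (Thr) — missense.
Synonymous: 1 of 5.

1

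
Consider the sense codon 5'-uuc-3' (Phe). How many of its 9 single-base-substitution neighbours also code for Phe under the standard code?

Position 1: none → 0 synonymous.
Position 2: none → 0 synonymous.
Position 3: UUU → 1 synonymous.
Total: 0 + 0 + 1 = 1.

1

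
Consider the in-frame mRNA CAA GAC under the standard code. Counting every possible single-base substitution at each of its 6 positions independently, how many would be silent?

Codon 1 (CAA, Gln): 1 synonymous substitution.
Codon 2 (GAC, Asp): 1 synonymous substitution.
Total: 1 + 1 = 2.

2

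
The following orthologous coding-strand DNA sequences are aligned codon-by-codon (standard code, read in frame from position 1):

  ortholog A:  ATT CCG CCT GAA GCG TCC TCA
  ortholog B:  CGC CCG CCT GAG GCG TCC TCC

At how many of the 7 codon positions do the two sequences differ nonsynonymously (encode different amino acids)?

Codon 1: ATT Ile / CGC Arg — nonsynonymous.
Codon 2: CCG Pro / CCG Pro — identical.
Codon 3: CCT Pro / CCT Pro — identical.
Codon 4: GAA Glu / GAG Glu — synonymous.
Codon 5: GCG Ala / GCG Ala — identical.
Codon 6: TCC Ser / TCC Ser — identical.
Codon 7: TCA Ser / TCC Ser — synonymous.
Nonsynonymous differences: 1.

1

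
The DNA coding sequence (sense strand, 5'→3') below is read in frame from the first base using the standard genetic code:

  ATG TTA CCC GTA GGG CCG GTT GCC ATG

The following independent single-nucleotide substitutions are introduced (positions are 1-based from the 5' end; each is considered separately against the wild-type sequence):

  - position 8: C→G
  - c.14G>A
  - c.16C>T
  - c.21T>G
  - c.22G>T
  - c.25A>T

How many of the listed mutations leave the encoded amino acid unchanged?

1

Codon 3: CCC (Pro) → CGC (Arg) — missense.
Codon 5: GGG (Gly) → GAG (Glu) — missense.
Codon 6: CCG (Pro) → TCG (Ser) — missense.
Codon 7: GTT (Val) → GTG (Val) — synonymous.
Codon 8: GCC (Ala) → TCC (Ser) — missense.
Codon 9: ATG (Met) → TTG (Leu) — missense.
Synonymous: 1 of 6.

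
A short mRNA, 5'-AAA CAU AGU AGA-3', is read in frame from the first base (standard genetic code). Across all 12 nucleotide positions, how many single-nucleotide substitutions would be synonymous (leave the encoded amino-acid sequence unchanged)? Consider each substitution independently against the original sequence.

5

Codon 1 (AAA, Lys): 1 synonymous substitution.
Codon 2 (CAU, His): 1 synonymous substitution.
Codon 3 (AGU, Ser): 1 synonymous substitution.
Codon 4 (AGA, Arg): 2 synonymous substitutions.
Total: 1 + 1 + 1 + 2 = 5.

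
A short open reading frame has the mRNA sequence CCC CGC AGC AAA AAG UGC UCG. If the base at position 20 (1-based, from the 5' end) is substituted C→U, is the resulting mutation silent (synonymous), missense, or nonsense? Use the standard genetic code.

Position 20 falls in codon 7: UCG → Ser.
After the substitution the codon is UUG → Leu.
Ser ≠ Leu, so this is a missense mutation.

missense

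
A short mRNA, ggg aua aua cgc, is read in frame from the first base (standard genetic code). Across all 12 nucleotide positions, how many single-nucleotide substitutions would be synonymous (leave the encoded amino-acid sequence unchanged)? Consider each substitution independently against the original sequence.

Codon 1 (GGG, Gly): 3 synonymous substitutions.
Codon 2 (AUA, Ile): 2 synonymous substitutions.
Codon 3 (AUA, Ile): 2 synonymous substitutions.
Codon 4 (CGC, Arg): 3 synonymous substitutions.
Total: 3 + 2 + 2 + 3 = 10.

10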